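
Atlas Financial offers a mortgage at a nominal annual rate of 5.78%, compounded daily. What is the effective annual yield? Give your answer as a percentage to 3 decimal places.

EAR = (1 + 0.0578/365)^365 − 1.
= (1 + 0.000158)^365 − 1 = 1.059498 − 1 = 5.950%.

5.950%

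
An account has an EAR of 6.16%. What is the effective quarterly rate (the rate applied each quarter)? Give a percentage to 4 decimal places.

The per-quarter rate i satisfies (1 + i)^4 = 1 + 0.0616.
i = 1.0616^(1/4) − 1 = 0.0150565 = 1.5057%.

1.5057%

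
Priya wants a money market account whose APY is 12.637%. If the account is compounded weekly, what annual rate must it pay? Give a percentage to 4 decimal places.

(1 + r/52)^52 − 1 = 0.12637, so 1 + r/52 = 1.12637^(1/52).
r/52 = 0.002291, so r = 0.119136 = 11.9136%.

11.9136%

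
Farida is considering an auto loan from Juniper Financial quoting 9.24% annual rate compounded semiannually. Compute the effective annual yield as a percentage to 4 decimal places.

9.4534%

EAR = (1 + 0.0924/2)^2 − 1.
= 1.094534 − 1 = 9.4534%.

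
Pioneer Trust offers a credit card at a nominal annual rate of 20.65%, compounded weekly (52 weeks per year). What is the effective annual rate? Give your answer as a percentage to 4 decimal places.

EAR = (1 + 0.2065/52)^52 − 1.
= 1.228865 − 1 = 22.8865%.

22.8865%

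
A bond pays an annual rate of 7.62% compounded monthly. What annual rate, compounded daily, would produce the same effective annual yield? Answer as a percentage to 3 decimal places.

EAR = (1 + 0.0762/12)^12 − 1 = 0.078918.
Solve (1 + r/365)^365 = 1.078918: r/365 = 1.078918^(1/365) − 1 = 0.000208, so r = 0.075967 = 7.597%.

7.597%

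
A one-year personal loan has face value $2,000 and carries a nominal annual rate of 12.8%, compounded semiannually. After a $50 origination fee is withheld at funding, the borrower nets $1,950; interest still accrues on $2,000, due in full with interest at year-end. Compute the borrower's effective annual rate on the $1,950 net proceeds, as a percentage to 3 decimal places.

Amount owed after one year: 2,000 × (1 + 0.128/2)^2 = 2,000 × 1.132096 = $2,264.19.
Effective rate on net proceeds: 2,264.19 / 1,950 − 1 = 0.161124 = 16.112%.

16.112%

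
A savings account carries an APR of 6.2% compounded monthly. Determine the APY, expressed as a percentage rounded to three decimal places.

EAR = (1 + 0.062/12)^12 − 1.
= (1 + 0.005167)^12 − 1 = 1.063793 − 1 = 6.379%.

6.379%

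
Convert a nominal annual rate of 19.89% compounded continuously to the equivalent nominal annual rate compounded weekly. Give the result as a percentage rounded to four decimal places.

19.9281%

EAR under continuous compounding: e^0.1989 − 1 = 0.220060.
Solve (1 + r/52)^52 = 1.220060: r/52 = 1.220060^(1/52) − 1 = 0.003832, so r = 0.199281 = 19.9281%.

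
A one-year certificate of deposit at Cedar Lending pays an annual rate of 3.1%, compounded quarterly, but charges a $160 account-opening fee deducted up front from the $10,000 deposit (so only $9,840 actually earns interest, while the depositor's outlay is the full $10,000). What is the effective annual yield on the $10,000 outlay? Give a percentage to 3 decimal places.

Value after one year: 9,840 × (1 + 0.031/4)^4 = 9,840 × 1.031362 = $10,148.60.
Effective yield on the $10,000 outlay: 10,148.60 / 10,000 − 1 = 0.014860 = 1.486%.

1.486%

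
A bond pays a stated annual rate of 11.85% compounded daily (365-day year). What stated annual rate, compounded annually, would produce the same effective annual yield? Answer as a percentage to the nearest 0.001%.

12.579%

EAR = (1 + 0.1185/365)^365 − 1 = 0.125785.
Compounded annually, the equivalent nominal rate is the EAR itself: 12.579%.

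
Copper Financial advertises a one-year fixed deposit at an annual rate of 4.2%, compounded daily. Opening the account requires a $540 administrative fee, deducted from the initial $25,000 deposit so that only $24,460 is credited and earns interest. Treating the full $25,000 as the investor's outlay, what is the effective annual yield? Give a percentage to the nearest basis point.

Value after one year: 24,460 × (1 + 0.042/365)^365 = 24,460 × 1.042892 = $25,509.14.
Effective yield on the $25,000 outlay: 25,509.14 / 25,000 − 1 = 0.020365 = 2.04%.

2.04%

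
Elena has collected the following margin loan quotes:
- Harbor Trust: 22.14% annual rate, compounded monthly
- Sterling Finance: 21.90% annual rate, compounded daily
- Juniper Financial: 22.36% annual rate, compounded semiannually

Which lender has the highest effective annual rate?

Harbor Trust

Harbor Trust: (1 + 0.2214/12)^12 − 1 = 24.531%
Sterling Finance: (1 + 0.2190/365)^365 − 1 = 24.475%
Juniper Financial: (1 + 0.2236/2)^2 − 1 = 23.610%
The highest effective annual rate is Harbor Trust at 24.531%.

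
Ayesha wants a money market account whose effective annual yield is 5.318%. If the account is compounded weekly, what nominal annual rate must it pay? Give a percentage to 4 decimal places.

(1 + r/52)^52 − 1 = 0.05318, so 1 + r/52 = 1.05318^(1/52).
r/52 = 0.000997, so r = 0.051840 = 5.1840%.

5.1840%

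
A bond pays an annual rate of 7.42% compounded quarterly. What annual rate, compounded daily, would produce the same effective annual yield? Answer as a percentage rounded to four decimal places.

EAR = (1 + 0.0742/4)^4 − 1 = 0.076290.
Solve (1 + r/365)^365 = 1.076290: r/365 = 1.076290^(1/365) − 1 = 0.000201, so r = 0.073528 = 7.3528%.

7.3528%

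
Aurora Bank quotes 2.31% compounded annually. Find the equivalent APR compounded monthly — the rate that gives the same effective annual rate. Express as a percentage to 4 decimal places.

Compounded annually, EAR = nominal = 0.023100.
Solve (1 + r/12)^12 = 1.023100: r/12 = 1.023100^(1/12) − 1 = 0.001905, so r = 0.022859 = 2.2859%.

2.2859%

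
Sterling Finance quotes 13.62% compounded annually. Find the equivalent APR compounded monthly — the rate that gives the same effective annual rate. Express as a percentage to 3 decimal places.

12.837%

Compounded annually, EAR = nominal = 0.136200.
Solve (1 + r/12)^12 = 1.136200: r/12 = 1.136200^(1/12) − 1 = 0.010698, so r = 0.128371 = 12.837%.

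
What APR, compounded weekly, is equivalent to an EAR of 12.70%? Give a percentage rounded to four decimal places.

(1 + r/52)^52 − 1 = 0.1270, so 1 + r/52 = 1.1270^(1/52).
r/52 = 0.002302, so r = 0.119697 = 11.9697%.

11.9697%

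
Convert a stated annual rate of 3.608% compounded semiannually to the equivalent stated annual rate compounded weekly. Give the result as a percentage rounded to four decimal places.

EAR = (1 + 0.03608/2)^2 − 1 = 0.036405.
Solve (1 + r/52)^52 = 1.036405: r/52 = 1.036405^(1/52) − 1 = 0.000688, so r = 0.035771 = 3.5771%.

3.5771%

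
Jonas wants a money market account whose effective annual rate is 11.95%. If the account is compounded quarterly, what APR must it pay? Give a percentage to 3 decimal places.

11.449%

(1 + r/4)^4 − 1 = 0.1195, so 1 + r/4 = 1.1195^(1/4).
r/4 = 0.028623, so r = 0.114490 = 11.449%.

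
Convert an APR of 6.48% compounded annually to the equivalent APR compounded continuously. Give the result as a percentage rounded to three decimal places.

Compounded annually, EAR = nominal = 0.064800.
Equivalent continuous rate: r = ln(1 + 0.064800) = 0.062787 = 6.279%.

6.279%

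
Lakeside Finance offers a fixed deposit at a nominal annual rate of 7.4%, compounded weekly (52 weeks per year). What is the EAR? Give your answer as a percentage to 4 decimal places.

EAR = (1 + 0.074/52)^52 − 1.
= 1.076750 − 1 = 7.6750%.

7.6750%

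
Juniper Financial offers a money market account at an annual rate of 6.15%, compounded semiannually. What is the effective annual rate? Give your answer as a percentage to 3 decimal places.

EAR = (1 + 0.0615/2)^2 − 1.
= (1 + 0.030750)^2 − 1 = 1.062446 − 1 = 6.245%.

6.245%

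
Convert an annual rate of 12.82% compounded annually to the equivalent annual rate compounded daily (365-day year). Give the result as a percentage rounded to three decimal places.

Compounded annually, EAR = nominal = 0.128200.
Solve (1 + r/365)^365 = 1.128200: r/365 = 1.128200^(1/365) − 1 = 0.000331, so r = 0.120643 = 12.064%.

12.064%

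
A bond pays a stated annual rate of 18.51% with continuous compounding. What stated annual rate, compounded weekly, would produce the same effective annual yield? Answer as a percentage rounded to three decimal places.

EAR under continuous compounding: e^0.1851 − 1 = 0.203339.
Solve (1 + r/52)^52 = 1.203339: r/52 = 1.203339^(1/52) − 1 = 0.003566, so r = 0.185430 = 18.543%.

18.543%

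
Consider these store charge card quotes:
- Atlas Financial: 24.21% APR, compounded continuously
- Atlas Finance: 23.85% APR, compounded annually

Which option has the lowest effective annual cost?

Atlas Financial: e^0.2421 − 1 = 27.392%
Atlas Finance: compounded annually, EAR = 23.850%
The lowest effective annual rate is Atlas Finance at 23.850%.

Atlas Finance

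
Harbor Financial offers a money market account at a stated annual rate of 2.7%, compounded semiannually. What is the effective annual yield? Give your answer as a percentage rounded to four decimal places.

EAR = (1 + 0.027/2)^2 − 1.
= 1.027182 − 1 = 2.7182%.

2.7182%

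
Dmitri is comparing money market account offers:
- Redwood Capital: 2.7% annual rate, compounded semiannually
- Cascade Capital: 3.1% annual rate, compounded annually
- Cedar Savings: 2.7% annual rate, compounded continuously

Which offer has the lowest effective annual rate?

Redwood Capital

Redwood Capital: (1 + 0.027/2)^2 − 1 = 2.718%
Cascade Capital: compounded annually, EAR = 3.100%
Cedar Savings: e^0.027 − 1 = 2.737%
The lowest effective annual rate is Redwood Capital at 2.718%.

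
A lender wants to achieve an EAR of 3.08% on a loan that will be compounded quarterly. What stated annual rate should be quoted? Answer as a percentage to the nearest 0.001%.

(1 + r/4)^4 − 1 = 0.0308, so 1 + r/4 = 1.0308^(1/4).
r/4 = 0.007613, so r = 0.030451 = 3.045%.

3.045%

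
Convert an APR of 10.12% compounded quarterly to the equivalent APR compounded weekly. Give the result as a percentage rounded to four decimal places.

EAR = (1 + 0.1012/4)^4 − 1 = 0.105106.
Solve (1 + r/52)^52 = 1.105106: r/52 = 1.105106^(1/52) − 1 = 0.001924, so r = 0.100037 = 10.0037%.

10.0037%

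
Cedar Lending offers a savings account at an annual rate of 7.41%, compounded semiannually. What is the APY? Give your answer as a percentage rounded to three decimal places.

EAR = (1 + 0.0741/2)^2 − 1.
= (1 + 0.037050)^2 − 1 = 1.075473 − 1 = 7.547%.

7.547%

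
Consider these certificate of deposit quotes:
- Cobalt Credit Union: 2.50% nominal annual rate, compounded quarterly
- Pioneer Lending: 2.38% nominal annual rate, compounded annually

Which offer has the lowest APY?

Cobalt Credit Union: (1 + 0.0250/4)^4 − 1 = 2.524%
Pioneer Lending: compounded annually, EAR = 2.380%
The lowest effective annual rate is Pioneer Lending at 2.380%.

Pioneer Lending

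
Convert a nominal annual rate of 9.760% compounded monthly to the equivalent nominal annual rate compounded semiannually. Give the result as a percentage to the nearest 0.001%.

EAR = (1 + 0.09760/12)^12 − 1 = 0.102087.
Solve (1 + r/2)^2 = 1.102087: r/2 = 1.102087^(1/2) − 1 = 0.049803, so r = 0.099606 = 9.961%.

9.961%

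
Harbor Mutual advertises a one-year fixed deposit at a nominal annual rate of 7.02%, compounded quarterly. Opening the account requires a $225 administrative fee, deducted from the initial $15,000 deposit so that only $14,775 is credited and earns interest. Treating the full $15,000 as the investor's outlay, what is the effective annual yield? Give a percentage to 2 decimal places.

Value after one year: 14,775 × (1 + 0.0702/4)^4 = 14,775 × 1.072070 = $15,839.83.
Effective yield on the $15,000 outlay: 15,839.83 / 15,000 − 1 = 0.055989 = 5.60%.

5.60%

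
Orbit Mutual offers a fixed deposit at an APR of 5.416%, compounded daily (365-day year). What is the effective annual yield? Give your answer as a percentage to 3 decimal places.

5.565%

EAR = (1 + 0.05416/365)^365 − 1.
= 1.055649 − 1 = 5.565%.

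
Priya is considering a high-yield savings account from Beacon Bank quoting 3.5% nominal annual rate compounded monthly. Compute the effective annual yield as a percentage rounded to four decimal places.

3.5567%

EAR = (1 + 0.035/12)^12 − 1.
= (1 + 0.002917)^12 − 1 = 1.035567 − 1 = 3.5567%.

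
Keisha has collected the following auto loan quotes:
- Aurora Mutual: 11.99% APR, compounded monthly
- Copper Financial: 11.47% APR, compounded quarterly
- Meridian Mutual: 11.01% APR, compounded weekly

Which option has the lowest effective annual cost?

Aurora Mutual: (1 + 0.1199/12)^12 − 1 = 12.671%
Copper Financial: (1 + 0.1147/4)^4 − 1 = 11.973%
Meridian Mutual: (1 + 0.1101/52)^52 − 1 = 11.626%
The lowest effective annual rate is Meridian Mutual at 11.626%.

Meridian Mutual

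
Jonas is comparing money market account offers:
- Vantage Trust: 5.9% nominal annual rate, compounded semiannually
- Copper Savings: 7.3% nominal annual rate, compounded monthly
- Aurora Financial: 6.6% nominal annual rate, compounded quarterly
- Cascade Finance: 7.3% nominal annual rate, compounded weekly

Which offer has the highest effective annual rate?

Vantage Trust: (1 + 0.059/2)^2 − 1 = 5.987%
Copper Savings: (1 + 0.073/12)^12 − 1 = 7.549%
Aurora Financial: (1 + 0.066/4)^4 − 1 = 6.765%
Cascade Finance: (1 + 0.073/52)^52 − 1 = 7.568%
The highest effective annual rate is Cascade Finance at 7.568%.

Cascade Finance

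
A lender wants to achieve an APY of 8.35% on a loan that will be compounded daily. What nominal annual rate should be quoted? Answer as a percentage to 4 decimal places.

8.0205%

(1 + r/365)^365 − 1 = 0.0835, so 1 + r/365 = 1.0835^(1/365).
r/365 = 0.000220, so r = 0.080205 = 8.0205%.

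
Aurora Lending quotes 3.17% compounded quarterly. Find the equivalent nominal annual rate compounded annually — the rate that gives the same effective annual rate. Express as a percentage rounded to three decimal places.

3.208%

EAR = (1 + 0.0317/4)^4 − 1 = 0.032079.
Compounded annually, the equivalent nominal rate is the EAR itself: 3.208%.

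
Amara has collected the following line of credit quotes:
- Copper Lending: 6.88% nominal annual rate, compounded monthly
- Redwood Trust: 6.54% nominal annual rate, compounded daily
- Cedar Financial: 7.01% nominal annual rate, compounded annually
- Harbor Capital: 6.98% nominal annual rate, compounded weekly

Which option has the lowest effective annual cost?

Copper Lending: (1 + 0.0688/12)^12 − 1 = 7.101%
Redwood Trust: (1 + 0.0654/365)^365 − 1 = 6.758%
Cedar Financial: compounded annually, EAR = 7.010%
Harbor Capital: (1 + 0.0698/52)^52 − 1 = 7.224%
The lowest effective annual rate is Redwood Trust at 6.758%.

Redwood Trust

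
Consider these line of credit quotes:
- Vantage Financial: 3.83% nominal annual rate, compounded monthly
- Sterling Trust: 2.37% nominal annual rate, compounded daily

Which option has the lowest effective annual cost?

Sterling Trust

Vantage Financial: (1 + 0.0383/12)^12 − 1 = 3.898%
Sterling Trust: (1 + 0.0237/365)^365 − 1 = 2.398%
The lowest effective annual rate is Sterling Trust at 2.398%.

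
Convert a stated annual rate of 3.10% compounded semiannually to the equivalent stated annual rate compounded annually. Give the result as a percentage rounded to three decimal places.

3.124%

EAR = (1 + 0.0310/2)^2 − 1 = 0.031240.
Compounded annually, the equivalent nominal rate is the EAR itself: 3.124%.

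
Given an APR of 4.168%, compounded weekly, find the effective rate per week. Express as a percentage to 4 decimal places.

0.0802%

With a nominal annual rate compounded weekly, the periodic rate is the nominal rate divided by 52.
i = 0.04168 / 52 = 0.0008015 = 0.0802%.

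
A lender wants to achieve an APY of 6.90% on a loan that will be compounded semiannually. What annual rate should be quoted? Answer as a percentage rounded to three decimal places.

6.785%

(1 + r/2)^2 − 1 = 0.0690, so 1 + r/2 = 1.0690^(1/2).
r/2 = 0.033925, so r = 0.067849 = 6.785%.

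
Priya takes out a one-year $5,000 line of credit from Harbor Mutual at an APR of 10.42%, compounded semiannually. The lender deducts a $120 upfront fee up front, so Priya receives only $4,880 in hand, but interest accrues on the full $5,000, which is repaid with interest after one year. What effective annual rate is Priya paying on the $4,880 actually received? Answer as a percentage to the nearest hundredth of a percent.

13.41%

Amount owed after one year: 5,000 × (1 + 0.1042/2)^2 = 5,000 × 1.106914 = $5,534.57.
Effective rate on net proceeds: 5,534.57 / 4,880 − 1 = 0.134134 = 13.41%.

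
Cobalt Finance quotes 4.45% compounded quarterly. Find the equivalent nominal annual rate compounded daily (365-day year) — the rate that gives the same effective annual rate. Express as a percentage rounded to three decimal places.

EAR = (1 + 0.0445/4)^4 − 1 = 0.045248.
Solve (1 + r/365)^365 = 1.045248: r/365 = 1.045248^(1/365) − 1 = 0.000121, so r = 0.044257 = 4.426%.

4.426%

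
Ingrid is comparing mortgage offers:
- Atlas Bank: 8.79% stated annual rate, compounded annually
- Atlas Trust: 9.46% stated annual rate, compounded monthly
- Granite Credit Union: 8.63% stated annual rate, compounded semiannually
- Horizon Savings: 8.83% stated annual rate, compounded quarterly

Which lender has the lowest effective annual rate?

Atlas Bank

Atlas Bank: compounded annually, EAR = 8.790%
Atlas Trust: (1 + 0.0946/12)^12 − 1 = 9.881%
Granite Credit Union: (1 + 0.0863/2)^2 − 1 = 8.816%
Horizon Savings: (1 + 0.0883/4)^4 − 1 = 9.127%
The lowest effective annual rate is Atlas Bank at 8.790%.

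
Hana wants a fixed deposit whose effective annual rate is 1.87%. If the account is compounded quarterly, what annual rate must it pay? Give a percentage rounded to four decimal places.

(1 + r/4)^4 − 1 = 0.0187, so 1 + r/4 = 1.0187^(1/4).
r/4 = 0.004643, so r = 0.018570 = 1.8570%.

1.8570%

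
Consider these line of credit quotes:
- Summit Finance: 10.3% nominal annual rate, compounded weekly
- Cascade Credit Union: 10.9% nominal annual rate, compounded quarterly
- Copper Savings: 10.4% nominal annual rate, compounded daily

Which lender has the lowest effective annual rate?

Summit Finance

Summit Finance: (1 + 0.103/52)^52 − 1 = 10.838%
Cascade Credit Union: (1 + 0.109/4)^4 − 1 = 11.354%
Copper Savings: (1 + 0.104/365)^365 − 1 = 10.958%
The lowest effective annual rate is Summit Finance at 10.838%.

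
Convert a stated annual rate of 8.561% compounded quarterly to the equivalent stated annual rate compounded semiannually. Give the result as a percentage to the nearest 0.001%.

8.653%

EAR = (1 + 0.08561/4)^4 − 1 = 0.088398.
Solve (1 + r/2)^2 = 1.088398: r/2 = 1.088398^(1/2) − 1 = 0.043263, so r = 0.086526 = 8.653%.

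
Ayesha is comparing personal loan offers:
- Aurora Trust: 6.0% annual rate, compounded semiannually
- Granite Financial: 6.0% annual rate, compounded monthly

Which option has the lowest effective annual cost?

Aurora Trust: (1 + 0.060/2)^2 − 1 = 6.090%
Granite Financial: (1 + 0.060/12)^12 − 1 = 6.168%
The lowest effective annual rate is Aurora Trust at 6.090%.

Aurora Trust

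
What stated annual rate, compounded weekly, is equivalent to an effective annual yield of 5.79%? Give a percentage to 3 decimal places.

(1 + r/52)^52 − 1 = 0.0579, so 1 + r/52 = 1.0579^(1/52).
r/52 = 0.001083, so r = 0.056316 = 5.632%.

5.632%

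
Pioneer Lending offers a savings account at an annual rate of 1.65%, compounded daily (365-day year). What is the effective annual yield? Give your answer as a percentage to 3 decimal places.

EAR = (1 + 0.0165/365)^365 − 1.
= (1 + 0.000045)^365 − 1 = 1.016636 − 1 = 1.664%.

1.664%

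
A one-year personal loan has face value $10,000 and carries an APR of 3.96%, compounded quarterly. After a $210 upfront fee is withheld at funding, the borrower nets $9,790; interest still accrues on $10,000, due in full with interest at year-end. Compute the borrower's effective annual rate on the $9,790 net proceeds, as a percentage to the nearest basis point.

6.25%

Amount owed after one year: 10,000 × (1 + 0.0396/4)^4 = 10,000 × 1.040192 = $10,401.92.
Effective rate on net proceeds: 10,401.92 / 9,790 − 1 = 0.062505 = 6.25%.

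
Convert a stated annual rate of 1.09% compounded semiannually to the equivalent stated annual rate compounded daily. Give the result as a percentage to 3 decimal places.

EAR = (1 + 0.0109/2)^2 − 1 = 0.010930.
Solve (1 + r/365)^365 = 1.010930: r/365 = 1.010930^(1/365) − 1 = 0.000030, so r = 0.010871 = 1.087%.

1.087%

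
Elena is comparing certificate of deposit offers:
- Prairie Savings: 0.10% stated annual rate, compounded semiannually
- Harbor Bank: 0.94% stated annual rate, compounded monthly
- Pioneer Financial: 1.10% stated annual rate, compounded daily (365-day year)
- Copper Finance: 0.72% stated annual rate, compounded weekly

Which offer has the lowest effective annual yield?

Prairie Savings

Prairie Savings: (1 + 0.0010/2)^2 − 1 = 0.100%
Harbor Bank: (1 + 0.0094/12)^12 − 1 = 0.944%
Pioneer Financial: (1 + 0.0110/365)^365 − 1 = 1.106%
Copper Finance: (1 + 0.0072/52)^52 − 1 = 0.723%
The lowest effective annual rate is Prairie Savings at 0.100%.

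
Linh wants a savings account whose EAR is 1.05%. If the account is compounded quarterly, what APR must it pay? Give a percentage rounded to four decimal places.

1.0459%

(1 + r/4)^4 − 1 = 0.0105, so 1 + r/4 = 1.0105^(1/4).
r/4 = 0.002615, so r = 0.010459 = 1.0459%.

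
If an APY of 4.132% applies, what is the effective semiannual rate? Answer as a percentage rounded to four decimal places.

2.0451%

The per-half-year rate i satisfies (1 + i)^2 = 1 + 0.04132.
i = 1.04132^(1/2) − 1 = 0.0204509 = 2.0451%.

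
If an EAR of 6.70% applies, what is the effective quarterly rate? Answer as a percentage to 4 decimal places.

The per-quarter rate i satisfies (1 + i)^4 = 1 + 0.0670.
i = 1.0670^(1/4) − 1 = 0.0163449 = 1.6345%.

1.6345%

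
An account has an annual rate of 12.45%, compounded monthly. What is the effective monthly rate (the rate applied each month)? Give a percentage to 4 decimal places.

With a nominal annual rate compounded monthly, the periodic rate is the nominal rate divided by 12.
i = 0.1245 / 12 = 0.0103750 = 1.0375%.

1.0375%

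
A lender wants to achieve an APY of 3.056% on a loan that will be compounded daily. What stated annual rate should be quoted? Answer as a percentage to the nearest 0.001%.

(1 + r/365)^365 − 1 = 0.03056, so 1 + r/365 = 1.03056^(1/365).
r/365 = 0.000082, so r = 0.030104 = 3.010%.

3.010%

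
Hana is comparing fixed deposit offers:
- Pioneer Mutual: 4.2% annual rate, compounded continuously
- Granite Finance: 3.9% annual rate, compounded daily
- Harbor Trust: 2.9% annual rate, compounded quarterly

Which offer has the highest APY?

Pioneer Mutual: e^0.042 − 1 = 4.289%
Granite Finance: (1 + 0.039/365)^365 − 1 = 3.977%
Harbor Trust: (1 + 0.029/4)^4 − 1 = 2.932%
The highest effective annual rate is Pioneer Mutual at 4.289%.

Pioneer Mutual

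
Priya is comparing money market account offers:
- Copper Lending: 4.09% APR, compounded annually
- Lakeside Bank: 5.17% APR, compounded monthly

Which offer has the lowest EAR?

Copper Lending: compounded annually, EAR = 4.090%
Lakeside Bank: (1 + 0.0517/12)^12 − 1 = 5.294%
The lowest effective annual rate is Copper Lending at 4.090%.

Copper Lending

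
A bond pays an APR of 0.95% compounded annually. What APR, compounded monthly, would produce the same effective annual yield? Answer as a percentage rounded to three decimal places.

0.946%

Compounded annually, EAR = nominal = 0.009500.
Solve (1 + r/12)^12 = 1.009500: r/12 = 1.009500^(1/12) − 1 = 0.000788, so r = 0.009459 = 0.946%.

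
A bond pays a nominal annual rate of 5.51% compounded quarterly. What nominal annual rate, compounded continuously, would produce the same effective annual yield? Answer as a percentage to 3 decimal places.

EAR = (1 + 0.0551/4)^4 − 1 = 0.056249.
Equivalent continuous rate: r = ln(1 + 0.056249) = 0.054724 = 5.472%.

5.472%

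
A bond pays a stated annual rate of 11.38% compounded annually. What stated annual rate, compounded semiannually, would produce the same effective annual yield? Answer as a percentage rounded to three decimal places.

11.073%

Compounded annually, EAR = nominal = 0.113800.
Solve (1 + r/2)^2 = 1.113800: r/2 = 1.113800^(1/2) − 1 = 0.055367, so r = 0.110734 = 11.073%.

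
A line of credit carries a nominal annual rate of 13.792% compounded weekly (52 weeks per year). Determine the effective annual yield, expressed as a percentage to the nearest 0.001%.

14.767%

EAR = (1 + 0.13792/52)^52 − 1.
= 1.147674 − 1 = 14.767%.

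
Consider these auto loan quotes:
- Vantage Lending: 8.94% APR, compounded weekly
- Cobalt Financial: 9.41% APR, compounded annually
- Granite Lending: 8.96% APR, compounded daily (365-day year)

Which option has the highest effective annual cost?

Cobalt Financial

Vantage Lending: (1 + 0.0894/52)^52 − 1 = 9.343%
Cobalt Financial: compounded annually, EAR = 9.410%
Granite Lending: (1 + 0.0896/365)^365 − 1 = 9.372%
The highest effective annual rate is Cobalt Financial at 9.410%.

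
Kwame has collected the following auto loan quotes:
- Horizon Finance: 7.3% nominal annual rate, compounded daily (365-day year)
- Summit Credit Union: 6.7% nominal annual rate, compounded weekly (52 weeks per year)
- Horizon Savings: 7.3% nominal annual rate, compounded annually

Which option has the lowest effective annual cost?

Horizon Finance: (1 + 0.073/365)^365 − 1 = 7.572%
Summit Credit Union: (1 + 0.067/52)^52 − 1 = 6.925%
Horizon Savings: compounded annually, EAR = 7.300%
The lowest effective annual rate is Summit Credit Union at 6.925%.

Summit Credit Union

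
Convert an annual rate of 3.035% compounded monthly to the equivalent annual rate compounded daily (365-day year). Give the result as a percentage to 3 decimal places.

EAR = (1 + 0.03035/12)^12 − 1 = 0.030776.
Solve (1 + r/365)^365 = 1.030776: r/365 = 1.030776^(1/365) − 1 = 0.000083, so r = 0.030313 = 3.031%.

3.031%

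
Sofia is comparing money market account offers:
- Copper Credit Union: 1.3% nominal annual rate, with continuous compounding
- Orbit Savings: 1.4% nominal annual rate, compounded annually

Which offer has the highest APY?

Copper Credit Union: e^0.013 − 1 = 1.308%
Orbit Savings: compounded annually, EAR = 1.400%
The highest effective annual rate is Orbit Savings at 1.400%.

Orbit Savings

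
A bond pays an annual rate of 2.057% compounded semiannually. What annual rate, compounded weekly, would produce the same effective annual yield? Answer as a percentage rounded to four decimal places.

EAR = (1 + 0.02057/2)^2 − 1 = 0.020676.
Solve (1 + r/52)^52 = 1.020676: r/52 = 1.020676^(1/52) − 1 = 0.000394, so r = 0.020469 = 2.0469%.

2.0469%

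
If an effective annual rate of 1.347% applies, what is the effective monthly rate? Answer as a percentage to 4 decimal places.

The per-month rate i satisfies (1 + i)^12 = 1 + 0.01347.
i = 1.01347^(1/12) − 1 = 0.0011156 = 0.1116%.

0.1116%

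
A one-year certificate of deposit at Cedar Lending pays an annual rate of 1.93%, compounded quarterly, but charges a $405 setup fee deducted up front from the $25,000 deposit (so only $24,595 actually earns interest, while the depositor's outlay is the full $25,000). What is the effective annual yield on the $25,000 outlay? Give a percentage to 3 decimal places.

0.293%

Value after one year: 24,595 × (1 + 0.0193/4)^4 = 24,595 × 1.019440 = $25,073.13.
Effective yield on the $25,000 outlay: 25,073.13 / 25,000 − 1 = 0.002925 = 0.293%.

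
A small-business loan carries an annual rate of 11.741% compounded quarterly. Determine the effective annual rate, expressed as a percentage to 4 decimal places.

EAR = (1 + 0.11741/4)^4 − 1.
= (1 + 0.029353)^4 − 1 = 1.122681 − 1 = 12.2681%.

12.2681%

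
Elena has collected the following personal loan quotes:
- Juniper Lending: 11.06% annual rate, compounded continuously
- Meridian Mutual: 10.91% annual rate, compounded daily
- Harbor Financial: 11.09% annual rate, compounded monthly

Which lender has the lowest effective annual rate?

Juniper Lending: e^0.1106 − 1 = 11.695%
Meridian Mutual: (1 + 0.1091/365)^365 − 1 = 11.526%
Harbor Financial: (1 + 0.1109/12)^12 − 1 = 11.671%
The lowest effective annual rate is Meridian Mutual at 11.526%.

Meridian Mutual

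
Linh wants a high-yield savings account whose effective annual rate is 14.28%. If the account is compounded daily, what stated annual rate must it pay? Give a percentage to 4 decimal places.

(1 + r/365)^365 − 1 = 0.1428, so 1 + r/365 = 1.1428^(1/365).
r/365 = 0.000366, so r = 0.133506 = 13.3506%.

13.3506%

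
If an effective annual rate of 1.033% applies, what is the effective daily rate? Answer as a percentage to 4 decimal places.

The per-day rate i satisfies (1 + i)^365 = 1 + 0.01033.
i = 1.01033^(1/365) − 1 = 0.0000282 = 0.0028%.

0.0028%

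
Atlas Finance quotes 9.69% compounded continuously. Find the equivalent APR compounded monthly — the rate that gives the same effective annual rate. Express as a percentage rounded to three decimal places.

EAR under continuous compounding: e^0.0969 − 1 = 0.101750.
Solve (1 + r/12)^12 = 1.101750: r/12 = 1.101750^(1/12) − 1 = 0.008108, so r = 0.097292 = 9.729%.

9.729%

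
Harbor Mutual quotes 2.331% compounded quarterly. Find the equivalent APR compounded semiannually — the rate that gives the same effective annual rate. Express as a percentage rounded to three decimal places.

EAR = (1 + 0.02331/4)^4 − 1 = 0.023515.
Solve (1 + r/2)^2 = 1.023515: r/2 = 1.023515^(1/2) − 1 = 0.011689, so r = 0.023378 = 2.338%.

2.338%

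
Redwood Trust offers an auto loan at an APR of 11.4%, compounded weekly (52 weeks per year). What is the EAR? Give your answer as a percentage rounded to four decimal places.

EAR = (1 + 0.114/52)^52 − 1.
= 1.120612 − 1 = 12.0612%.

12.0612%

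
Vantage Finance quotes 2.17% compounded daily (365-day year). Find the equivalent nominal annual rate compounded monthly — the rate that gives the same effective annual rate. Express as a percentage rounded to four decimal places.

2.1719%

EAR = (1 + 0.0217/365)^365 − 1 = 0.021936.
Solve (1 + r/12)^12 = 1.021936: r/12 = 1.021936^(1/12) − 1 = 0.001810, so r = 0.021719 = 2.1719%.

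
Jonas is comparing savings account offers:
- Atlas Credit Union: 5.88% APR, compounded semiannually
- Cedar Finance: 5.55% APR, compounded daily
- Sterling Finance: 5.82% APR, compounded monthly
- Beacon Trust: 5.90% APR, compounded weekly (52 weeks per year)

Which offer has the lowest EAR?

Atlas Credit Union: (1 + 0.0588/2)^2 − 1 = 5.966%
Cedar Finance: (1 + 0.0555/365)^365 − 1 = 5.706%
Sterling Finance: (1 + 0.0582/12)^12 − 1 = 5.978%
Beacon Trust: (1 + 0.0590/52)^52 − 1 = 6.074%
The lowest effective annual rate is Cedar Finance at 5.706%.

Cedar Finance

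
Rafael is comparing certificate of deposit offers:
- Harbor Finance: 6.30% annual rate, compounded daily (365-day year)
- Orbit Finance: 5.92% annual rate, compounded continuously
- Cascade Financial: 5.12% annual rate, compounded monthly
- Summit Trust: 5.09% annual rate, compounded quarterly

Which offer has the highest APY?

Harbor Finance: (1 + 0.0630/365)^365 − 1 = 6.502%
Orbit Finance: e^0.0592 − 1 = 6.099%
Cascade Financial: (1 + 0.0512/12)^12 − 1 = 5.242%
Summit Trust: (1 + 0.0509/4)^4 − 1 = 5.188%
The highest effective annual rate is Harbor Finance at 6.502%.

Harbor Finance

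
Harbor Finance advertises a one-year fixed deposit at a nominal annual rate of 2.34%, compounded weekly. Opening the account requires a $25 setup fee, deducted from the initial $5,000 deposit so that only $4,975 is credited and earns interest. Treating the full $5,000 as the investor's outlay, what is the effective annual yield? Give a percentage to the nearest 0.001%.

Value after one year: 4,975 × (1 + 0.0234/52)^52 = 4,975 × 1.023671 = $5,092.76.
Effective yield on the $5,000 outlay: 5,092.76 / 5,000 − 1 = 0.018552 = 1.855%.

1.855%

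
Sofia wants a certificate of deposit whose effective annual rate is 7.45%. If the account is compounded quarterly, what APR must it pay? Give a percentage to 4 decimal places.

(1 + r/4)^4 − 1 = 0.0745, so 1 + r/4 = 1.0745^(1/4).
r/4 = 0.018126, so r = 0.072505 = 7.2505%.

7.2505%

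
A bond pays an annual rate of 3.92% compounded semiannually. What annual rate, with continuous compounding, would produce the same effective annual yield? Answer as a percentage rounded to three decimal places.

EAR = (1 + 0.0392/2)^2 − 1 = 0.039584.
Equivalent continuous rate: r = ln(1 + 0.039584) = 0.038821 = 3.882%.

3.882%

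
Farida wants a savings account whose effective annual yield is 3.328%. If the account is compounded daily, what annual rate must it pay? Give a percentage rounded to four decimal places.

(1 + r/365)^365 − 1 = 0.03328, so 1 + r/365 = 1.03328^(1/365).
r/365 = 0.000090, so r = 0.032740 = 3.2740%.

3.2740%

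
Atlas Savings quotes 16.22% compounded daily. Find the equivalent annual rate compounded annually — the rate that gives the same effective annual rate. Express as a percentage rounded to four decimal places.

17.6053%

EAR = (1 + 0.1622/365)^365 − 1 = 0.176053.
Compounded annually, the equivalent nominal rate is the EAR itself: 17.6053%.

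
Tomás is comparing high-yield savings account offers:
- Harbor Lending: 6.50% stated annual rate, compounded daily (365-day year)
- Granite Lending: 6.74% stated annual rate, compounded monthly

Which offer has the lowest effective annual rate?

Harbor Lending

Harbor Lending: (1 + 0.0650/365)^365 − 1 = 6.715%
Granite Lending: (1 + 0.0674/12)^12 − 1 = 6.952%
The lowest effective annual rate is Harbor Lending at 6.715%.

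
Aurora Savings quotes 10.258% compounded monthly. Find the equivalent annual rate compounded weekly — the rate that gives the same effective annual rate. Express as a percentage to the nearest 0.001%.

EAR = (1 + 0.10258/12)^12 − 1 = 0.107543.
Solve (1 + r/52)^52 = 1.107543: r/52 = 1.107543^(1/52) − 1 = 0.001966, so r = 0.102244 = 10.224%.

10.224%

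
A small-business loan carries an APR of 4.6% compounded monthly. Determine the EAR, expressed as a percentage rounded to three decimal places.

4.698%

EAR = (1 + 0.046/12)^12 − 1.
= 1.046982 − 1 = 4.698%.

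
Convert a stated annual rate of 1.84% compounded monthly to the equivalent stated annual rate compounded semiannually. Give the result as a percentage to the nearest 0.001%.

1.847%

EAR = (1 + 0.0184/12)^12 − 1 = 0.018556.
Solve (1 + r/2)^2 = 1.018556: r/2 = 1.018556^(1/2) − 1 = 0.009235, so r = 0.018471 = 1.847%.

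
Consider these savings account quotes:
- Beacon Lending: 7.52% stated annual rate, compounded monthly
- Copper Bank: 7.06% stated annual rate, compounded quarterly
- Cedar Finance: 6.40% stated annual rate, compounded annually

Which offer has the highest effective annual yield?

Beacon Lending: (1 + 0.0752/12)^12 − 1 = 7.785%
Copper Bank: (1 + 0.0706/4)^4 − 1 = 7.249%
Cedar Finance: compounded annually, EAR = 6.400%
The highest effective annual rate is Beacon Lending at 7.785%.

Beacon Lending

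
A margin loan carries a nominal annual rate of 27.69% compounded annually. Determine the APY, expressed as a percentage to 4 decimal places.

27.6900%

Annual compounding means the effective rate equals the nominal rate: 27.6900%.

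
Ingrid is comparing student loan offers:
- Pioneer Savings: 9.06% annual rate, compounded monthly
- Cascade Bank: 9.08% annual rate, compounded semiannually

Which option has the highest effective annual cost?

Pioneer Savings

Pioneer Savings: (1 + 0.0906/12)^12 − 1 = 9.446%
Cascade Bank: (1 + 0.0908/2)^2 − 1 = 9.286%
The highest effective annual rate is Pioneer Savings at 9.446%.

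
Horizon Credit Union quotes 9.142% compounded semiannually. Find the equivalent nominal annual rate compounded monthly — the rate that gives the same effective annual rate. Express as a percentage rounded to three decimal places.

EAR = (1 + 0.09142/2)^2 − 1 = 0.093509.
Solve (1 + r/12)^12 = 1.093509: r/12 = 1.093509^(1/12) − 1 = 0.007477, so r = 0.089726 = 8.973%.

8.973%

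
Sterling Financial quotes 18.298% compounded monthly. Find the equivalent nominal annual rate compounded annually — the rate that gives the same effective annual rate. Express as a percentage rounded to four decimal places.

EAR = (1 + 0.18298/12)^12 − 1 = 0.199133.
Compounded annually, the equivalent nominal rate is the EAR itself: 19.9133%.

19.9133%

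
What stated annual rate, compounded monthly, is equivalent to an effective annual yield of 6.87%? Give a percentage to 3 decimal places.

(1 + r/12)^12 − 1 = 0.0687, so 1 + r/12 = 1.0687^(1/12).
r/12 = 0.005552, so r = 0.066627 = 6.663%.

6.663%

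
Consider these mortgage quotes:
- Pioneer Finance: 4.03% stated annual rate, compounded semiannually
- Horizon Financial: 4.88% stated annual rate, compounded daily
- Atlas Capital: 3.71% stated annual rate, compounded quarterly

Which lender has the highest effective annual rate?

Pioneer Finance: (1 + 0.0403/2)^2 − 1 = 4.071%
Horizon Financial: (1 + 0.0488/365)^365 − 1 = 5.001%
Atlas Capital: (1 + 0.0371/4)^4 − 1 = 3.762%
The highest effective annual rate is Horizon Financial at 5.001%.

Horizon Financial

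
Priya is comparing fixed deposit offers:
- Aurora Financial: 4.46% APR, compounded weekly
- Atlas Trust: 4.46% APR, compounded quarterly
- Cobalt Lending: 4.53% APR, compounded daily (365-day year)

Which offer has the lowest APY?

Aurora Financial: (1 + 0.0446/52)^52 − 1 = 4.559%
Atlas Trust: (1 + 0.0446/4)^4 − 1 = 4.535%
Cobalt Lending: (1 + 0.0453/365)^365 − 1 = 4.634%
The lowest effective annual rate is Atlas Trust at 4.535%.

Atlas Trust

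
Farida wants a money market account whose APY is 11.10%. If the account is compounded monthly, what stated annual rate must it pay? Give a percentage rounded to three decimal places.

10.572%

(1 + r/12)^12 − 1 = 0.1110, so 1 + r/12 = 1.1110^(1/12).
r/12 = 0.008810, so r = 0.105724 = 10.572%.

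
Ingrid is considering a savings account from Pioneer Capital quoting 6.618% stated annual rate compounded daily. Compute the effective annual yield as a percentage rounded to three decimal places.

EAR = (1 + 0.06618/365)^365 − 1.
= (1 + 0.000181)^365 − 1 = 1.068413 − 1 = 6.841%.

6.841%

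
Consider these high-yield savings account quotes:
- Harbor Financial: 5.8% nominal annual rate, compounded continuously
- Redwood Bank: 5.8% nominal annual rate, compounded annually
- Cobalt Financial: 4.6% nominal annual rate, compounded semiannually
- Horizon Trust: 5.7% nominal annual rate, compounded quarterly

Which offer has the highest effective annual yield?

Harbor Financial: e^0.058 − 1 = 5.971%
Redwood Bank: compounded annually, EAR = 5.800%
Cobalt Financial: (1 + 0.046/2)^2 − 1 = 4.653%
Horizon Trust: (1 + 0.057/4)^4 − 1 = 5.823%
The highest effective annual rate is Harbor Financial at 5.971%.

Harbor Financial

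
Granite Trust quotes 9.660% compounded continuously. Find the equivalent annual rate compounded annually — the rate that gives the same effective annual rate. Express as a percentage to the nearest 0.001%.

10.142%

EAR under continuous compounding: e^0.09660 − 1 = 0.101420.
Compounded annually, the equivalent nominal rate is the EAR itself: 10.142%.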